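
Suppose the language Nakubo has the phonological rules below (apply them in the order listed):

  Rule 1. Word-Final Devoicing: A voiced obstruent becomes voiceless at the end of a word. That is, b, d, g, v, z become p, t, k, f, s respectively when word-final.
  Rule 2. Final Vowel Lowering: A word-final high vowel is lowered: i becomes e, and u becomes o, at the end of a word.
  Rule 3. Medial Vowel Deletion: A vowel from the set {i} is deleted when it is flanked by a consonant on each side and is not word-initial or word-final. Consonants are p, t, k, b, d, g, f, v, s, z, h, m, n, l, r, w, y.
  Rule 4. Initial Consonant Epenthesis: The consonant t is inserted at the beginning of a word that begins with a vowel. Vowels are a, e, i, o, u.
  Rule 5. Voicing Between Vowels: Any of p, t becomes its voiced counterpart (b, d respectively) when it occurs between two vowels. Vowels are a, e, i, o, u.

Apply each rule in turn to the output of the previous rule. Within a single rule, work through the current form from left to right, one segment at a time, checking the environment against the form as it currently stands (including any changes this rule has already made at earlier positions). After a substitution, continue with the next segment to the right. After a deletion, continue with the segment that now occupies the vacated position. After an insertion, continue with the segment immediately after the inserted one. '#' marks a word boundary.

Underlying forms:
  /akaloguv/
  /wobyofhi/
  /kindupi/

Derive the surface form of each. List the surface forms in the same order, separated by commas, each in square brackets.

[takaloguf], [wobyofhe], [kndube]

/akaloguv/:
  Rule 1 Word-Final Devoicing: [akaloguv] → [akaloguf]
  Rule 2 Final Vowel Lowering: no change — [akaloguf]
  Rule 3 Medial Vowel Deletion: no change — [akaloguf]
  Rule 4 Initial Consonant Epenthesis: [akaloguf] → [takaloguf]
  Rule 5 Voicing Between Vowels: no change — [takaloguf]
/wobyofhi/:
  Rule 1 Word-Final Devoicing: no change — [wobyofhi]
  Rule 2 Final Vowel Lowering: [wobyofhi] → [wobyofhe]
  Rule 3 Medial Vowel Deletion: no change — [wobyofhe]
  Rule 4 Initial Consonant Epenthesis: no change — [wobyofhe]
  Rule 5 Voicing Between Vowels: no change — [wobyofhe]
/kindupi/:
  Rule 1 Word-Final Devoicing: no change — [kindupi]
  Rule 2 Final Vowel Lowering: [kindupi] → [kindupe]
  Rule 3 Medial Vowel Deletion: [kindupe] → [kndupe]
  Rule 4 Initial Consonant Epenthesis: no change — [kndupe]
  Rule 5 Voicing Between Vowels: [kndupe] → [kndube]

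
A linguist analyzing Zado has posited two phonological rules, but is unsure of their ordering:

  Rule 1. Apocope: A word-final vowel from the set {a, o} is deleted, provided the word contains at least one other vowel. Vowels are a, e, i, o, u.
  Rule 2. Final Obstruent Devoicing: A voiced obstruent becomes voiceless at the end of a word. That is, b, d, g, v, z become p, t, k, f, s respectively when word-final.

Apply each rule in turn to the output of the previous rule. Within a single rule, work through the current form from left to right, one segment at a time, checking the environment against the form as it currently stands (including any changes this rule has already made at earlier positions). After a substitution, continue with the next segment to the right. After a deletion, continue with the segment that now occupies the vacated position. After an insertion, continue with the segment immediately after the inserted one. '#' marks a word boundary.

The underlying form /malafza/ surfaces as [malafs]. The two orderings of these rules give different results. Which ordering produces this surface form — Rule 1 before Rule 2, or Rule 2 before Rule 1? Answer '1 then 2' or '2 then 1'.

Order 1 then 2:
  1 Apocope: [malafza] → [malafz]
  2 Final Obstruent Devoicing: [malafz] → [malafs]
  result: [malafs]
Order 2 then 1:
  2 Final Obstruent Devoicing: no change — [malafza]
  1 Apocope: [malafza] → [malafz]
  result: [malafz]

1 then 2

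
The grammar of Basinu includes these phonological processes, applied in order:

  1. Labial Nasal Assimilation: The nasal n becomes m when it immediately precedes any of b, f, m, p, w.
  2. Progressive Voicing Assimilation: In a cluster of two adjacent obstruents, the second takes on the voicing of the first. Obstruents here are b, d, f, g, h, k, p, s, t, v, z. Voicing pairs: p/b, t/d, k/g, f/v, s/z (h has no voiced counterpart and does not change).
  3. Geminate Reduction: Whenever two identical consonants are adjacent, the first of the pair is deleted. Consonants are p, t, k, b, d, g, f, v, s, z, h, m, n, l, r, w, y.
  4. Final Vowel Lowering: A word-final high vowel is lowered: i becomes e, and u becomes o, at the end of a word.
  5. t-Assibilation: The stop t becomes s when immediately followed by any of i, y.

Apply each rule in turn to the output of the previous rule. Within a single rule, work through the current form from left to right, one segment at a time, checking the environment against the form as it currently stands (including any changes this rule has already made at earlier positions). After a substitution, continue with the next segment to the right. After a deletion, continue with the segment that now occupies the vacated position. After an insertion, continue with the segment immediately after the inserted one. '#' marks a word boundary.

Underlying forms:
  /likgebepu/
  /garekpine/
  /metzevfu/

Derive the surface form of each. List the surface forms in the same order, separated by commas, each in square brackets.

/likgebepu/:
  1 Labial Nasal Assimilation: no change — [likgebepu]
  2 Progressive Voicing Assimilation: [likgebepu] → [likkebepu]
  3 Geminate Reduction: [likkebepu] → [likebepu]
  4 Final Vowel Lowering: [likebepu] → [likebepo]
  5 t-Assibilation: no change — [likebepo]
/garekpine/:
  1 Labial Nasal Assimilation: no change — [garekpine]
  2 Progressive Voicing Assimilation: no change — [garekpine]
  3 Geminate Reduction: no change — [garekpine]
  4 Final Vowel Lowering: no change — [garekpine]
  5 t-Assibilation: no change — [garekpine]
/metzevfu/:
  1 Labial Nasal Assimilation: no change — [metzevfu]
  2 Progressive Voicing Assimilation: [metzevfu] → [metsevvu]
  3 Geminate Reduction: [metsevvu] → [metsevu]
  4 Final Vowel Lowering: [metsevu] → [metsevo]
  5 t-Assibilation: no change — [metsevo]

[likebepo], [garekpine], [metsevo]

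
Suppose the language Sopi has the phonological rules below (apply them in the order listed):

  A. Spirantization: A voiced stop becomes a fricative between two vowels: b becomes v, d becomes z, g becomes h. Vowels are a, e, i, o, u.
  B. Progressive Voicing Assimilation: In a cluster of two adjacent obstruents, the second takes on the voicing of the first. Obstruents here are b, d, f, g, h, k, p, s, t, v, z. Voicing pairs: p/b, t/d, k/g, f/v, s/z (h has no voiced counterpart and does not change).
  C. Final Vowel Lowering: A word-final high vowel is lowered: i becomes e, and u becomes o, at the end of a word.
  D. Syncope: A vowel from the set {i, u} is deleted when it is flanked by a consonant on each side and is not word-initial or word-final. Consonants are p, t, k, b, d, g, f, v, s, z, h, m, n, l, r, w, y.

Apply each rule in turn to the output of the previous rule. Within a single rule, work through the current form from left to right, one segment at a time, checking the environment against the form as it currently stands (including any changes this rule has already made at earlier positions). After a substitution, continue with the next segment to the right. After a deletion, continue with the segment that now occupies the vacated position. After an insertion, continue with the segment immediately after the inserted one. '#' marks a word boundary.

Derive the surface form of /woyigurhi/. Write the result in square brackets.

[woyhrhe]

A Spirantization: [woyigurhi] → [woyihurhi]
B Progressive Voicing Assimilation: no change — [woyihurhi]
C Final Vowel Lowering: [woyihurhi] → [woyihurhe]
D Syncope: [woyihurhe] → [woyhrhe]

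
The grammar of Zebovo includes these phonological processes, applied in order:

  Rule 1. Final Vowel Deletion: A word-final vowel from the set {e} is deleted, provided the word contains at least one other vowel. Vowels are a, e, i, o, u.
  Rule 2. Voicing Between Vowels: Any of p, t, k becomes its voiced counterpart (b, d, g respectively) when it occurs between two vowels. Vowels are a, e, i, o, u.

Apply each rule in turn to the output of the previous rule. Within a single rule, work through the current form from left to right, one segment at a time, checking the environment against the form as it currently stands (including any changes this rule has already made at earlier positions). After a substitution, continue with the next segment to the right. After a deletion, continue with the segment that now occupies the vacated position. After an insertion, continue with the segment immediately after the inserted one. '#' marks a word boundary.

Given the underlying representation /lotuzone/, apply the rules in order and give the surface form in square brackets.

[loduzon]

Rule 1 Final Vowel Deletion: [lotuzone] → [lotuzon]
Rule 2 Voicing Between Vowels: [lotuzon] → [loduzon]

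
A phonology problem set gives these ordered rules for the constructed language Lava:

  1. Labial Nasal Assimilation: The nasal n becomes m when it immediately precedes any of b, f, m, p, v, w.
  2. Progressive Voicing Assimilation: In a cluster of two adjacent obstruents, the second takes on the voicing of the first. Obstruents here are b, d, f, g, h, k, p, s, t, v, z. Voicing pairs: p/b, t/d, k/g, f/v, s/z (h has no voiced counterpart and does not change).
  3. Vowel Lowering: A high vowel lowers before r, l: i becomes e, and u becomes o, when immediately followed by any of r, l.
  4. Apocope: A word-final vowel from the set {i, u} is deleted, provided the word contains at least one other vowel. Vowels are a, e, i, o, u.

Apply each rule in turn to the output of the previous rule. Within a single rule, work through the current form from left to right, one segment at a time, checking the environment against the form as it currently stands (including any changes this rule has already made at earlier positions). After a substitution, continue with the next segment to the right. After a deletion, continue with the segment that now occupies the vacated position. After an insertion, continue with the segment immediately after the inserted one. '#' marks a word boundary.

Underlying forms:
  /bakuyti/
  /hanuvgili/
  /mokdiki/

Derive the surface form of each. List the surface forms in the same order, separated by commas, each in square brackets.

[bakuyt], [hanuvgel], [moktik]

/bakuyti/:
  1 Labial Nasal Assimilation: no change — [bakuyti]
  2 Progressive Voicing Assimilation: no change — [bakuyti]
  3 Vowel Lowering: no change — [bakuyti]
  4 Apocope: [bakuyti] → [bakuyt]
/hanuvgili/:
  1 Labial Nasal Assimilation: no change — [hanuvgili]
  2 Progressive Voicing Assimilation: no change — [hanuvgili]
  3 Vowel Lowering: [hanuvgili] → [hanuvgeli]
  4 Apocope: [hanuvgeli] → [hanuvgel]
/mokdiki/:
  1 Labial Nasal Assimilation: no change — [mokdiki]
  2 Progressive Voicing Assimilation: [mokdiki] → [moktiki]
  3 Vowel Lowering: no change — [moktiki]
  4 Apocope: [moktiki] → [moktik]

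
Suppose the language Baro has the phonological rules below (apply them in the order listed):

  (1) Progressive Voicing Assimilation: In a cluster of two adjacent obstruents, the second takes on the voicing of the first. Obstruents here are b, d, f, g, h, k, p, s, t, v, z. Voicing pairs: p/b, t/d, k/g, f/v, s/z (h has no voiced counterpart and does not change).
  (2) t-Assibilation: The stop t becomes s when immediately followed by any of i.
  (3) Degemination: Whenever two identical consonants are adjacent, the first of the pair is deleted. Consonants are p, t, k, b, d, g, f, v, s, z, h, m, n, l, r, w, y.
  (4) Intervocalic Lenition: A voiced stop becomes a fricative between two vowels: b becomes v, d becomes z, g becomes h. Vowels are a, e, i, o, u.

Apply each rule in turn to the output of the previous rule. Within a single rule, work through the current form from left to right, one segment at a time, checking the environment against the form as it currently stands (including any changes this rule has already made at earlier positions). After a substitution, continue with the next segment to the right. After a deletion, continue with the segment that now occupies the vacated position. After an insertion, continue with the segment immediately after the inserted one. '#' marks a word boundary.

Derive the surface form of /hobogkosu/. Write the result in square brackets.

[hovohosu]

(1) Progressive Voicing Assimilation: [hobogkosu] → [hoboggosu]
(2) t-Assibilation: no change — [hoboggosu]
(3) Degemination: [hoboggosu] → [hobogosu]
(4) Intervocalic Lenition: [hobogosu] → [hovohosu]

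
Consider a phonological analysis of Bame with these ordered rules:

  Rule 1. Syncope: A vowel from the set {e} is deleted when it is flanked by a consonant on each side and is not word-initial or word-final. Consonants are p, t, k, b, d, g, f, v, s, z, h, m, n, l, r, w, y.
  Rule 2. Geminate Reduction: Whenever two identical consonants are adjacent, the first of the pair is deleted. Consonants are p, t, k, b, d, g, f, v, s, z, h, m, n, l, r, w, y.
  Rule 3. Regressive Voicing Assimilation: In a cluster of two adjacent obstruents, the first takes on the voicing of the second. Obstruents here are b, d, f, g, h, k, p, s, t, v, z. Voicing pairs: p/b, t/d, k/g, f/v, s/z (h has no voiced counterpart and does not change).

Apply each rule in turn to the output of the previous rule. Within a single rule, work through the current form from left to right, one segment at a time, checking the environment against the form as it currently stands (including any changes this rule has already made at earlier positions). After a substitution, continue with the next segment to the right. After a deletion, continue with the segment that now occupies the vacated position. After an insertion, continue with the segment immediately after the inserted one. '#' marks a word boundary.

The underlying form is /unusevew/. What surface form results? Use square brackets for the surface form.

Rule 1 Syncope: [unusevew] → [unusvw]
Rule 2 Geminate Reduction: no change — [unusvw]
Rule 3 Regressive Voicing Assimilation: [unusvw] → [unuzvw]

[unuzvw]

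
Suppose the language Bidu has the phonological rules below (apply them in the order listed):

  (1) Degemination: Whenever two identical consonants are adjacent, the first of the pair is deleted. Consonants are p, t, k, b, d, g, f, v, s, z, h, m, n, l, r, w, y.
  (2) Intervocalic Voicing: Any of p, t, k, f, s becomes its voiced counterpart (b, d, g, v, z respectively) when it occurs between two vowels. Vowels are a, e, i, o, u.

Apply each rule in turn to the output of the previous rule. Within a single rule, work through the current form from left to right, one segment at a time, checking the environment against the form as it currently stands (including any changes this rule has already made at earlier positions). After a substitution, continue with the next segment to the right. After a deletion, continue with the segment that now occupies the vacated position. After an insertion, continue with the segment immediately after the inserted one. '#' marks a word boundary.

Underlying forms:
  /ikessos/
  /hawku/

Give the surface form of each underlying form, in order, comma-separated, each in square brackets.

/ikessos/:
  (1) Degemination: [ikessos] → [ikesos]
  (2) Intervocalic Voicing: [ikesos] → [igezos]
/hawku/:
  (1) Degemination: no change — [hawku]
  (2) Intervocalic Voicing: no change — [hawku]

[igezos], [hawku]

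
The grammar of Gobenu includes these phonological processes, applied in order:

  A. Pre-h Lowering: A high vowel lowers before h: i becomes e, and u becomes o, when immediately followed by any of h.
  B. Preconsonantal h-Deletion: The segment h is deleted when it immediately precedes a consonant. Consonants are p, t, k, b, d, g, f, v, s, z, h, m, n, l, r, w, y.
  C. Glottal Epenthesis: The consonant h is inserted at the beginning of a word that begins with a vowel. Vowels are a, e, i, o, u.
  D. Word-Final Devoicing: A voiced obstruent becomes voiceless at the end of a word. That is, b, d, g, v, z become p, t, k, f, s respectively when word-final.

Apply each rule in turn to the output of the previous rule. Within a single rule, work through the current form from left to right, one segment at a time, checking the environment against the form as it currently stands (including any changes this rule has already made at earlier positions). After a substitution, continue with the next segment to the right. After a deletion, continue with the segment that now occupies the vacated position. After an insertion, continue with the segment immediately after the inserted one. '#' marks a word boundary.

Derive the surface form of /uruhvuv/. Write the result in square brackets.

[hurovuf]

A Pre-h Lowering: [uruhvuv] → [urohvuv]
B Preconsonantal h-Deletion: [urohvuv] → [urovuv]
C Glottal Epenthesis: [urovuv] → [hurovuv]
D Word-Final Devoicing: [hurovuv] → [hurovuf]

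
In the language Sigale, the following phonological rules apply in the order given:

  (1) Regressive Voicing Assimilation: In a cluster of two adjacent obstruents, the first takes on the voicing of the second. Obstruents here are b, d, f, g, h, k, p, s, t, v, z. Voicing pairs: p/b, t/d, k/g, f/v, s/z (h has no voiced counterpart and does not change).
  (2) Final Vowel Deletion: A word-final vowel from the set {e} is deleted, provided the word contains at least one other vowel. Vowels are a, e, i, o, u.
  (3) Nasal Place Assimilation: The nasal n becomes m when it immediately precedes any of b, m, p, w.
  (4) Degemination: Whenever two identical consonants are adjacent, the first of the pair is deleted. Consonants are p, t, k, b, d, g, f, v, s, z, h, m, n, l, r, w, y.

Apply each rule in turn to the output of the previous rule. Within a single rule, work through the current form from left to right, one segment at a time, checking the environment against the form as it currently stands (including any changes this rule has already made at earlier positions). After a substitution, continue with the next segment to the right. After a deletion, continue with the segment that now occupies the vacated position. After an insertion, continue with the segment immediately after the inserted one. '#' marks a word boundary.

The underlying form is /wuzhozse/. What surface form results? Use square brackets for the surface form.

(1) Regressive Voicing Assimilation: [wuzhozse] → [wushosse]
(2) Final Vowel Deletion: [wushosse] → [wushoss]
(3) Nasal Place Assimilation: no change — [wushoss]
(4) Degemination: [wushoss] → [wushos]

[wushos]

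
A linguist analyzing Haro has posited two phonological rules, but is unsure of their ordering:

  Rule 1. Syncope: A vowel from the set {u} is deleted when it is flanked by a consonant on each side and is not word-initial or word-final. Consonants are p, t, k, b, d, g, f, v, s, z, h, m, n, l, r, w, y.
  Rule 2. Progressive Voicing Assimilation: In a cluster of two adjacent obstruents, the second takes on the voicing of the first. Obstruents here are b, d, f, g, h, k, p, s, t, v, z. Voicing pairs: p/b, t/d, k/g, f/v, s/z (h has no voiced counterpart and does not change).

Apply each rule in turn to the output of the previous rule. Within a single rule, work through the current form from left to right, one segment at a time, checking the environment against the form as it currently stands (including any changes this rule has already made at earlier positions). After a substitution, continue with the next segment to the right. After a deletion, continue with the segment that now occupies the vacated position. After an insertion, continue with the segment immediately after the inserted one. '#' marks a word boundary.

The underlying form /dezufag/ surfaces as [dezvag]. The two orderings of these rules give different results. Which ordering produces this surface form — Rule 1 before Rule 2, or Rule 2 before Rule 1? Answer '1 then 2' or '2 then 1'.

Order 1 then 2:
  1 Syncope: [dezufag] → [dezfag]
  2 Progressive Voicing Assimilation: [dezfag] → [dezvag]
  result: [dezvag]
Order 2 then 1:
  2 Progressive Voicing Assimilation: no change — [dezufag]
  1 Syncope: [dezufag] → [dezfag]
  result: [dezfag]

1 then 2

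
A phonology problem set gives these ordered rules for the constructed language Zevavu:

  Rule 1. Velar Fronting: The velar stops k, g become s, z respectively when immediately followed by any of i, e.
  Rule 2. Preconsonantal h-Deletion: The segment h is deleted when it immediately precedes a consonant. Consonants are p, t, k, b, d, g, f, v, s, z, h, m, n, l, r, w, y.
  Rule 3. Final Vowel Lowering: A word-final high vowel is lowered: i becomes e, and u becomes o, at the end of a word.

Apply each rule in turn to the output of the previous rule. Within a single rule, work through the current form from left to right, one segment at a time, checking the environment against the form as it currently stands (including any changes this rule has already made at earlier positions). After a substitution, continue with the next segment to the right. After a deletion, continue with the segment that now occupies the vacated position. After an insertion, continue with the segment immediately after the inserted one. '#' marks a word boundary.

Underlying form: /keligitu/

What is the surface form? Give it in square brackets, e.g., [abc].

[selizito]

Rule 1 Velar Fronting: [keligitu] → [selizitu]
Rule 2 Preconsonantal h-Deletion: no change — [selizitu]
Rule 3 Final Vowel Lowering: [selizitu] → [selizito]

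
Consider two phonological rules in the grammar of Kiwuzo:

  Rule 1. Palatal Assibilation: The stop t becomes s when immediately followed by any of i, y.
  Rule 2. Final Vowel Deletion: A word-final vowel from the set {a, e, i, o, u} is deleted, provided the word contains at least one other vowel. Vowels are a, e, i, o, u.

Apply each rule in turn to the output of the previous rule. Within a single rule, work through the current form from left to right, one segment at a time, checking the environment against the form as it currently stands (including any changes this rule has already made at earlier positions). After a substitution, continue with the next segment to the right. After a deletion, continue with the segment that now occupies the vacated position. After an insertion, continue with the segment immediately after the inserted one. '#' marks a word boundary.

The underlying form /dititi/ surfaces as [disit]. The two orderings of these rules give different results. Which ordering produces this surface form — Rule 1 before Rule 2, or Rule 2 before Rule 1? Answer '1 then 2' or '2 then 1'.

2 then 1

Order 1 then 2:
  1 Palatal Assibilation: [dititi] → [disisi]
  2 Final Vowel Deletion: [disisi] → [disis]
  result: [disis]
Order 2 then 1:
  2 Final Vowel Deletion: [dititi] → [ditit]
  1 Palatal Assibilation: [ditit] → [disit]
  result: [disit]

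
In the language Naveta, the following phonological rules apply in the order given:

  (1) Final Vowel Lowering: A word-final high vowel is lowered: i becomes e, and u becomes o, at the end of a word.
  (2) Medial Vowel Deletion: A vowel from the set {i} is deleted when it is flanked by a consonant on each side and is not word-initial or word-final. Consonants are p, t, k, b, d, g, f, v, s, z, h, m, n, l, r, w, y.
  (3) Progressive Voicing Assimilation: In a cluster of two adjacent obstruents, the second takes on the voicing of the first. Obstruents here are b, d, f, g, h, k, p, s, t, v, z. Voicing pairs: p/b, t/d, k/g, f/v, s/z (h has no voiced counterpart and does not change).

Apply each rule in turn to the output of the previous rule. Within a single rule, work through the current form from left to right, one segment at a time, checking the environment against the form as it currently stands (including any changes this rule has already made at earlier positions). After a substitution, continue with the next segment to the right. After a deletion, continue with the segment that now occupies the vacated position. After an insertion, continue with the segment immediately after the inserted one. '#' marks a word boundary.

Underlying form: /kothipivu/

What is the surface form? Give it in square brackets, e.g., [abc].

(1) Final Vowel Lowering: [kothipivu] → [kothipivo]
(2) Medial Vowel Deletion: [kothipivo] → [kothpvo]
(3) Progressive Voicing Assimilation: [kothpvo] → [kothpfo]

[kothpfo]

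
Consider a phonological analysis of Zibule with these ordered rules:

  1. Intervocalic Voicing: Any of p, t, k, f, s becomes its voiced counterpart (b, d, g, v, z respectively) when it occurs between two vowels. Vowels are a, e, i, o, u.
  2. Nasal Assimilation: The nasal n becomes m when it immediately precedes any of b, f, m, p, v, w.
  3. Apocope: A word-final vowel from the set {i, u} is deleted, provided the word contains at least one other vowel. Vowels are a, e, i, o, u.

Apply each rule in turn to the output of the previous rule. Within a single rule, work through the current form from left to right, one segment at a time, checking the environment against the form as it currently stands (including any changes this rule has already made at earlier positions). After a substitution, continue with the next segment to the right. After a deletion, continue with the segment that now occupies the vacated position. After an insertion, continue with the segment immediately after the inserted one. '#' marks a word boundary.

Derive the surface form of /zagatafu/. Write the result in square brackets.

1 Intervocalic Voicing: [zagatafu] → [zagadavu]
2 Nasal Assimilation: no change — [zagadavu]
3 Apocope: [zagadavu] → [zagadav]

[zagadav]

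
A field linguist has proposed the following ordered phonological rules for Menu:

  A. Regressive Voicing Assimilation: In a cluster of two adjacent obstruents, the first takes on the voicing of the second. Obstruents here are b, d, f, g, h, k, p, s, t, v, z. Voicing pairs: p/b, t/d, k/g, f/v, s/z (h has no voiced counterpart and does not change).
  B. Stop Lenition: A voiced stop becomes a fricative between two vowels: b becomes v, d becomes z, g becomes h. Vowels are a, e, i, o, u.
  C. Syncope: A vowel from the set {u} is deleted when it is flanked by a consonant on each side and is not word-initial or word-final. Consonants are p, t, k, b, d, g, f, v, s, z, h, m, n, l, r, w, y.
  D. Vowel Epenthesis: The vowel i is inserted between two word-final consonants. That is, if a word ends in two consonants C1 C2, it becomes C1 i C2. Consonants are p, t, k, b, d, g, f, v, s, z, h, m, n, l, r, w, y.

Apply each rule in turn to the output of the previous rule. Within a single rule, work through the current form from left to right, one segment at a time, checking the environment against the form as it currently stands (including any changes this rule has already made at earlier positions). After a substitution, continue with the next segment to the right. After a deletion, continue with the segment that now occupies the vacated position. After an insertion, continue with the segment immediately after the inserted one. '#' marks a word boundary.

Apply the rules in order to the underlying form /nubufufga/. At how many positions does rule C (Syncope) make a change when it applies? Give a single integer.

A Regressive Voicing Assimilation: [nubufufga] → [nubufuvga]
B Stop Lenition: [nubufuvga] → [nuvufuvga]
C Syncope: [nuvufuvga] → [nvfvga]
D Vowel Epenthesis: no change — [nvfvga]
Rule C changed 3 position(s).

3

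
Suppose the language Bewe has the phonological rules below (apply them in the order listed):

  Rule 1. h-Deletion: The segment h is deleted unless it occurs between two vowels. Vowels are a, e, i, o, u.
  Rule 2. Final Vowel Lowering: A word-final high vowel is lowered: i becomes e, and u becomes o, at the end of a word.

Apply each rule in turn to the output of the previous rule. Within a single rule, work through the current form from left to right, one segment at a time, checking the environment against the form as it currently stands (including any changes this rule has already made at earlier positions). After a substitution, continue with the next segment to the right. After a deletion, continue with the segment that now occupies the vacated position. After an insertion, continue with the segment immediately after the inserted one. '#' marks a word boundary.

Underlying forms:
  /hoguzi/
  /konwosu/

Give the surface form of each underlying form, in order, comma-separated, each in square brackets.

[oguze], [konwoso]

/hoguzi/:
  Rule 1 h-Deletion: [hoguzi] → [oguzi]
  Rule 2 Final Vowel Lowering: [oguzi] → [oguze]
/konwosu/:
  Rule 1 h-Deletion: no change — [konwosu]
  Rule 2 Final Vowel Lowering: [konwosu] → [konwoso]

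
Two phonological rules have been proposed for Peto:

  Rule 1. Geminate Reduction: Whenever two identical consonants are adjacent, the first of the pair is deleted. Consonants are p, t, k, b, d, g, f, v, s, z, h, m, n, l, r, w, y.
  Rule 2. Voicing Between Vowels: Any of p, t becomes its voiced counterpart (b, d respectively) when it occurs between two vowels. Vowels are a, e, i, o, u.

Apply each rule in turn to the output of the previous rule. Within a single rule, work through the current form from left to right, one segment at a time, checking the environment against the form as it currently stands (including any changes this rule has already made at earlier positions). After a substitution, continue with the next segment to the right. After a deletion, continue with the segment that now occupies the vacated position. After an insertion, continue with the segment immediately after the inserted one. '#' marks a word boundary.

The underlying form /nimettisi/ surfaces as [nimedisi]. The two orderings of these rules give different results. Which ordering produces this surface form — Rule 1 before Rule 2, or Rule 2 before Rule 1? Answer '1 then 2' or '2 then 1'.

1 then 2

Order 1 then 2:
  1 Geminate Reduction: [nimettisi] → [nimetisi]
  2 Voicing Between Vowels: [nimetisi] → [nimedisi]
  result: [nimedisi]
Order 2 then 1:
  2 Voicing Between Vowels: no change — [nimettisi]
  1 Geminate Reduction: [nimettisi] → [nimetisi]
  result: [nimetisi]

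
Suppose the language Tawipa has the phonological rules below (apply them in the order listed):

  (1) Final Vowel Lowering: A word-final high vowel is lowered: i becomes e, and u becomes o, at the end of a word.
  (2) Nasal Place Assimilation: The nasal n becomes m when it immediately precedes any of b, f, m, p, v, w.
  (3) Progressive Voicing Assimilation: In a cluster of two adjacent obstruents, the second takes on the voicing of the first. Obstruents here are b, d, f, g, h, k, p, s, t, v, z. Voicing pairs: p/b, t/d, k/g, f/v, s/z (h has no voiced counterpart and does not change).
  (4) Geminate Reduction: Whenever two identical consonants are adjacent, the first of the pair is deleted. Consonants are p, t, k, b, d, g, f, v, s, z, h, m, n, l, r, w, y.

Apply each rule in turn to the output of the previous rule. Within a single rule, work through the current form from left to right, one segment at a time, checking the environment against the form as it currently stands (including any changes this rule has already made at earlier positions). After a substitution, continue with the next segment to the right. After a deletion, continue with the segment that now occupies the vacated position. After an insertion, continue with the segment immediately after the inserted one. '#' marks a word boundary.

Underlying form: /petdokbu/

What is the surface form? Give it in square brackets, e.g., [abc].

(1) Final Vowel Lowering: [petdokbu] → [petdokbo]
(2) Nasal Place Assimilation: no change — [petdokbo]
(3) Progressive Voicing Assimilation: [petdokbo] → [pettokpo]
(4) Geminate Reduction: [pettokpo] → [petokpo]

[petokpo]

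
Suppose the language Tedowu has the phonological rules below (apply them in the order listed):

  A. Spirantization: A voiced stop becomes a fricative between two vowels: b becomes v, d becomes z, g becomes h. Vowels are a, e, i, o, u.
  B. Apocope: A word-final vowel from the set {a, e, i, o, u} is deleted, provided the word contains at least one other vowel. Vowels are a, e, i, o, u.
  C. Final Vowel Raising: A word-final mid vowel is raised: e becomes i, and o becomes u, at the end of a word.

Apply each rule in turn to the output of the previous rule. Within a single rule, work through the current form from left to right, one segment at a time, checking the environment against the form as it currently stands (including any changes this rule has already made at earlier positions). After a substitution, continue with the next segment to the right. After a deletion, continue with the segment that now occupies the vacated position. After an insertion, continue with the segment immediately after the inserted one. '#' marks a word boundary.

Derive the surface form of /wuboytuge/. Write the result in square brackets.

A Spirantization: [wuboytuge] → [wuvoytuhe]
B Apocope: [wuvoytuhe] → [wuvoytuh]
C Final Vowel Raising: no change — [wuvoytuh]

[wuvoytuh]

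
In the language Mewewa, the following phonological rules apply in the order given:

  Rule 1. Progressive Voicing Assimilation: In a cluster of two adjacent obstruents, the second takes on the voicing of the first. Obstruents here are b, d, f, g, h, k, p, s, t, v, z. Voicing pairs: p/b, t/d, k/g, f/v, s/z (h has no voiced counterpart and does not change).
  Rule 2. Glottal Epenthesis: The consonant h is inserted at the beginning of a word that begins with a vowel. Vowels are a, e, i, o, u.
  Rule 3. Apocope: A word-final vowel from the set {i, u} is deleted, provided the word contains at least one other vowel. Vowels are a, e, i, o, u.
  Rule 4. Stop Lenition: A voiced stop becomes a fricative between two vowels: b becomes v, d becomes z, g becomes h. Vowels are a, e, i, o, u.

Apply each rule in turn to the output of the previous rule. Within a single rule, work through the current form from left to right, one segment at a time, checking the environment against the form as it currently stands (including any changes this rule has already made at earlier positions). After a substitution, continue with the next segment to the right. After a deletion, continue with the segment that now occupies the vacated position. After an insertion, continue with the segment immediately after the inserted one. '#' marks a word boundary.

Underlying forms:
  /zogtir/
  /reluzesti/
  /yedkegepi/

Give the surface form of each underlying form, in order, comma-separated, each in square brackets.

/zogtir/:
  Rule 1 Progressive Voicing Assimilation: [zogtir] → [zogdir]
  Rule 2 Glottal Epenthesis: no change — [zogdir]
  Rule 3 Apocope: no change — [zogdir]
  Rule 4 Stop Lenition: no change — [zogdir]
/reluzesti/:
  Rule 1 Progressive Voicing Assimilation: no change — [reluzesti]
  Rule 2 Glottal Epenthesis: no change — [reluzesti]
  Rule 3 Apocope: [reluzesti] → [reluzest]
  Rule 4 Stop Lenition: no change — [reluzest]
/yedkegepi/:
  Rule 1 Progressive Voicing Assimilation: [yedkegepi] → [yedgegepi]
  Rule 2 Glottal Epenthesis: no change — [yedgegepi]
  Rule 3 Apocope: [yedgegepi] → [yedgegep]
  Rule 4 Stop Lenition: [yedgegep] → [yedgehep]

[zogdir], [reluzest], [yedgehep]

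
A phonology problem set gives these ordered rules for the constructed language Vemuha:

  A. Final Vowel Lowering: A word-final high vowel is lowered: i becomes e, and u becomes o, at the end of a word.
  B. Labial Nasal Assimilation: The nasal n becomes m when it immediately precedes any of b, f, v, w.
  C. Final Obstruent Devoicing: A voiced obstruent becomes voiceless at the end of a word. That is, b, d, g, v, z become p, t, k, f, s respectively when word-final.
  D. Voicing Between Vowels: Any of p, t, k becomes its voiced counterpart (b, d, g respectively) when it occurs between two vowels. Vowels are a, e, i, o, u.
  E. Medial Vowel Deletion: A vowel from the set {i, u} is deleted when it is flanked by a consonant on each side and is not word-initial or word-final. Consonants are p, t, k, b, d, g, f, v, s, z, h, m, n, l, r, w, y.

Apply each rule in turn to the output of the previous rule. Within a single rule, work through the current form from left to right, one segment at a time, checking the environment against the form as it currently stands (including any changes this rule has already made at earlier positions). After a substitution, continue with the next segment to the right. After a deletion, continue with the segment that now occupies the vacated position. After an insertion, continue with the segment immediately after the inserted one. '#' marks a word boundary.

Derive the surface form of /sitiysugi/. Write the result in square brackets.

[sdysge]

A Final Vowel Lowering: [sitiysugi] → [sitiysuge]
B Labial Nasal Assimilation: no change — [sitiysuge]
C Final Obstruent Devoicing: no change — [sitiysuge]
D Voicing Between Vowels: [sitiysuge] → [sidiysuge]
E Medial Vowel Deletion: [sidiysuge] → [sdysge]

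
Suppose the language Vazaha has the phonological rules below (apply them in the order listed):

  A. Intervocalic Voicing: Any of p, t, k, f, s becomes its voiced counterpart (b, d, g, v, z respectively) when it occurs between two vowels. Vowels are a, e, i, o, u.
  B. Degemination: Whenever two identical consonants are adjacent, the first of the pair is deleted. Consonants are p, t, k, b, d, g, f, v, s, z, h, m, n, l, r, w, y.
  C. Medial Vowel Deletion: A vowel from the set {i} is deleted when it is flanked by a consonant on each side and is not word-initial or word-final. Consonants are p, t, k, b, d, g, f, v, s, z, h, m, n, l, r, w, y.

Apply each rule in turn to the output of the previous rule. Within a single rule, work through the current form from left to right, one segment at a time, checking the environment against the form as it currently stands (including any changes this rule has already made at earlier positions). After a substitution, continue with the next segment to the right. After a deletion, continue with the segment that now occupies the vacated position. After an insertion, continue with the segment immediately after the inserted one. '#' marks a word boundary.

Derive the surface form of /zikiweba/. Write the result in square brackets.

[zgweba]

A Intervocalic Voicing: [zikiweba] → [zigiweba]
B Degemination: no change — [zigiweba]
C Medial Vowel Deletion: [zigiweba] → [zgweba]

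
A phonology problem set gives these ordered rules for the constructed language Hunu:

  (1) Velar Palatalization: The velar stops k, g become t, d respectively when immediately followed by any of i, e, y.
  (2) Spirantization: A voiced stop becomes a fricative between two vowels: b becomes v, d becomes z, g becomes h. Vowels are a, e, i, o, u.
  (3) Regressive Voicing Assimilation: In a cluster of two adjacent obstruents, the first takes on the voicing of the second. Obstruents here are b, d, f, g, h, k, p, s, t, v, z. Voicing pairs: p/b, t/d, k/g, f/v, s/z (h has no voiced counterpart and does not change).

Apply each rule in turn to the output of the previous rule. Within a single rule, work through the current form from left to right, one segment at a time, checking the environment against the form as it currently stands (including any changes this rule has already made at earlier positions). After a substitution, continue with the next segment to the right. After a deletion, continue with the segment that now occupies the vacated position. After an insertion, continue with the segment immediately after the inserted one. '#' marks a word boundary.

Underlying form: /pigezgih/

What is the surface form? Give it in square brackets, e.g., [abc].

(1) Velar Palatalization: [pigezgih] → [pidezdih]
(2) Spirantization: [pidezdih] → [pizezdih]
(3) Regressive Voicing Assimilation: no change — [pizezdih]

[pizezdih]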